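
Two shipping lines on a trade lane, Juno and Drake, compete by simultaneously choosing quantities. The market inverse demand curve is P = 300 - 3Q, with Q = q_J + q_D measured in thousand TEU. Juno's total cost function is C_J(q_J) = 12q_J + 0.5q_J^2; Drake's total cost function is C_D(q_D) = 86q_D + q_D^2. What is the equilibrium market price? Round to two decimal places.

Juno's profit: π_J = (300 - 3Q)q_J - (12q_J + (1/2)q_J²). Setting ∂π_J/∂q_J = 0: 288 - 7q_J - 3(q_D) = 0.
Drake's first-order condition: 214 - 8q_D - 3(q_J) = 0.
Rearranging gives the reaction functions q_J = (288 - 3q_D)/7 and q_D = (214 - 3q_J)/8.
Solving the pair: q_J = 1662/47, q_D = 634/47.
Total output Q = 48.8511, so price P = 300 - 3·48.8511 = 153.4468.

153.45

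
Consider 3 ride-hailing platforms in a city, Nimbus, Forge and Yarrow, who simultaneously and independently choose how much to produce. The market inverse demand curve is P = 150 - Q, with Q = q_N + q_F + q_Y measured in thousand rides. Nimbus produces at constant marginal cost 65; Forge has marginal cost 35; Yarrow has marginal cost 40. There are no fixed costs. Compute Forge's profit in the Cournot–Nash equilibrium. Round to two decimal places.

Nimbus's profit: π_N = (150 - Q)q_N - (65q_N). Setting ∂π_N/∂q_N = 0: 85 - 2q_N - (q_F + q_Y) = 0.
Forge's first-order condition: 115 - 2q_F - (q_N + q_Y) = 0.
Yarrow's first-order condition: 110 - 2q_Y - (q_N + q_F) = 0.
Adding the 3 first-order conditions: 310 − 4Q = 0, so Q = 155/2.
Back-substituting: q_N = (85 − 155/2) = 15/2, q_F = (115 − 155/2) = 75/2, q_Y = (110 − 155/2) = 65/2.
Price P = 150 - 155/2 = 145/2.
Forge's profit: (145/2 - 35)·(75/2) = 1406.2500.

1406.25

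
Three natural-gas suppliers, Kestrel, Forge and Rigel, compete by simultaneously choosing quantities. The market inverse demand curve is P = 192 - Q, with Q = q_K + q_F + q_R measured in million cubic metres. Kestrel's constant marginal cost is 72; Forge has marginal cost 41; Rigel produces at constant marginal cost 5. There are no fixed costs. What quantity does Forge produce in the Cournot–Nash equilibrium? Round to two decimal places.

Kestrel's profit: π_K = (192 - Q)q_K - (72q_K). Setting ∂π_K/∂q_K = 0: 120 - 2q_K - (q_F + q_R) = 0.
Forge's profit: π_F = (192 - Q)q_F - (41q_F). Setting ∂π_F/∂q_F = 0: 151 - 2q_F - (q_K + q_R) = 0.
Rigel's first-order condition: 187 - 2q_R - (q_K + q_F) = 0.
Adding the 3 first-order conditions: 458 − 4Q = 0, so Q = 229/2.
Back-substituting: q_K = (120 − 229/2) = 11/2, q_F = (151 − 229/2) = 73/2, q_R = (187 − 229/2) = 145/2.

36.50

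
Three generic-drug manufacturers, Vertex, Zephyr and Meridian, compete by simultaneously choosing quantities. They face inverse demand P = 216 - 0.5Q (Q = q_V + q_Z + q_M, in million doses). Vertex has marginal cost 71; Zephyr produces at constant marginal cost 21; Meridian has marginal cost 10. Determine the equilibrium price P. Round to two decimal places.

Vertex's profit: π_V = (216 - 0.5Q)q_V - (71q_V). Setting ∂π_V/∂q_V = 0: 145 - q_V - (1/2)(q_Z + q_M) = 0.
Zephyr's profit: π_Z = (216 - 0.5Q)q_Z - (21q_Z). Setting ∂π_Z/∂q_Z = 0: 195 - q_Z - (1/2)(q_V + q_M) = 0.
Meridian's first-order condition: 206 - q_M - (1/2)(q_V + q_Z) = 0.
Adding the 3 conditions: 546 − Q − Q = 0, i.e. Q = 273.
Back-substituting: q_V = (145 − 273/2)/(1/2) = 17, q_Z = (195 − 273/2)/(1/2) = 117, q_M = (206 − 273/2)/(1/2) = 139.
Total output Q = 273, so price P = 216 - (1/2)·273 = 159/2.

79.50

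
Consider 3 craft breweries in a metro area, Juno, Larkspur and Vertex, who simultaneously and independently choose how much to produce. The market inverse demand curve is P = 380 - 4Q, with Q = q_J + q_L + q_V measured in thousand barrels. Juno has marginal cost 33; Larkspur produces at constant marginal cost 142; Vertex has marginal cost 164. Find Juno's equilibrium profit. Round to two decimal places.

5383.89

Juno's profit: π_J = (380 - 4Q)q_J - (33q_J). Setting ∂π_J/∂q_J = 0: 347 - 8q_J - 4(q_L + q_V) = 0.
Larkspur's first-order condition: 238 - 8q_L - 4(q_J + q_V) = 0.
Vertex's first-order condition: 216 - 8q_V - 4(q_J + q_L) = 0.
Adding the 3 conditions: 801 − 8Q − 8Q = 0, i.e. Q = 801/16.
Back-substituting: q_J = (347 − 801/4)/4 = 587/16, q_L = (238 − 801/4)/4 = 151/16, q_V = (216 − 801/4)/4 = 63/16.
Price P = 380 - 4·(801/16) = 719/4.
Juno's profit: (719/4 - 33)·(587/16) = 5383.8906.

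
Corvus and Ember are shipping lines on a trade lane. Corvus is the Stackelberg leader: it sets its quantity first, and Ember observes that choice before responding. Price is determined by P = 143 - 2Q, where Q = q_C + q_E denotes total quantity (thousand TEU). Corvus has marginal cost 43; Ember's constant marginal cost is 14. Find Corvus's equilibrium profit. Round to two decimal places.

315.06

The follower Ember best-responds to any q_C: π_E = (143 - 2Q)q_E - 14q_E.
Setting the follower's marginal profit to zero, 129 - 2q_C - 4q_E = 0, i.e. q_E = (129 - 2q_C)/4.
Corvus substitutes q_E(q_C) into its own profit: π_C = q_C(143 - 2q_C - (129 - 2q_C)/2) - 43q_C = (157/2 - q_C)q_C - 43q_C.
The leader's first-order condition 71/2 - 2q_C = 0 yields q_C = 71/4.
Then q_E = (129 - 2·(71/4))/4 = 187/8.
Price P = 143 - 2·(329/8) = 243/4.
Corvus's profit: (243/4 - 43)·(71/4) = 315.0625.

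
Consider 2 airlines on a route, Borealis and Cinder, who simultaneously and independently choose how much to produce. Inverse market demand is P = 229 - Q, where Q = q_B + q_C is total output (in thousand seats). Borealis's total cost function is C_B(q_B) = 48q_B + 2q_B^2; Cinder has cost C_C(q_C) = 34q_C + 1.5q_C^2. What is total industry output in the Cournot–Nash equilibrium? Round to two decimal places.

Borealis's profit: π_B = (229 - Q)q_B - (48q_B + 2q_B²). Setting ∂π_B/∂q_B = 0: 181 - 6q_B - (q_C) = 0.
Cinder's profit: π_C = (229 - Q)q_C - (34q_C + (3/2)q_C²). Setting ∂π_C/∂q_C = 0: 195 - 5q_C - (q_B) = 0.
So q_B = (181 - q_C)/6 and q_C = (195 - q_B)/5.
Substituting one into the other gives q_B = 710/29 and q_C = 989/29.
Total output Q = 710/29 + 989/29 = 1699/29.

58.59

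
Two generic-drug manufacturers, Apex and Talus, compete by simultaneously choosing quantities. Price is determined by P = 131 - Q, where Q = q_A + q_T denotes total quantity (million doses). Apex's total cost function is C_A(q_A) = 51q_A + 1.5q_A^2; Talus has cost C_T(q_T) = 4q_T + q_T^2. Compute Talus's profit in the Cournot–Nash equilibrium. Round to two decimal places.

Apex's profit: π_A = (131 - Q)q_A - (51q_A + (3/2)q_A²). Setting ∂π_A/∂q_A = 0: 80 - 5q_A - (q_T) = 0.
Talus's first-order condition: 127 - 4q_T - (q_A) = 0.
Best responses: q_A = (80 - q_T)/5, q_T = (127 - q_A)/4.
Solving the pair: q_A = 193/19, q_T = 555/19.
Price P = 131 - 748/19 = 1741/19.
Talus's profit: (1741/19)·(555/19) - 4·(555/19) - (555/19)² = 1706.5097.

1706.51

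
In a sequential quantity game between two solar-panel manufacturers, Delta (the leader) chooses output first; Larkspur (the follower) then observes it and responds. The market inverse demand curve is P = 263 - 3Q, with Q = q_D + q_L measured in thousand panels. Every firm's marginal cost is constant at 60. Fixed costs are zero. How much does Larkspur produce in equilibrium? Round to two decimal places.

16.92

Solve by backward induction. Given q_D, the follower Larkspur maximises π_L = (263 - 3q_D - 3q_L)q_L - 60q_L.
Follower FOC: 203 - 3q_D - 6q_L = 0, so q_L(q_D) = (203 - 3q_D)/6.
The leader anticipates this reaction. Substituting into P = 263 - 3Q gives P = 323/2 - (3/2)q_D, so π_D = (323/2 - (3/2)q_D)q_D - 60q_D.
Leader FOC: 203/2 - 3q_D = 0, so q_D = 203/6.
Then q_L = (203 - 3·(203/6))/6 = 203/12.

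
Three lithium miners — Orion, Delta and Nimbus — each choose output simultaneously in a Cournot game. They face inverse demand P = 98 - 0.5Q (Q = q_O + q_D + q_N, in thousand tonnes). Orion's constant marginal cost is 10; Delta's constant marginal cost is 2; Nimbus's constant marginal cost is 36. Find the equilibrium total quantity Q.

123

Orion's profit: π_O = (98 - 0.5Q)q_O - (10q_O). Setting ∂π_O/∂q_O = 0: 88 - q_O - (1/2)(q_D + q_N) = 0.
Delta's first-order condition: 96 - q_D - (1/2)(q_O + q_N) = 0.
Nimbus's profit: π_N = (98 - 0.5Q)q_N - (36q_N). Setting ∂π_N/∂q_N = 0: 62 - q_N - (1/2)(q_O + q_D) = 0.
Summing all 3 equations gives 246 − 2Q = 0, hence Q = 123.
Back-substituting: q_O = (88 − 123/2)/(1/2) = 53, q_D = (96 − 123/2)/(1/2) = 69, q_N = (62 − 123/2)/(1/2) = 1.
Total output Q = 53 + 69 + 1 = 123.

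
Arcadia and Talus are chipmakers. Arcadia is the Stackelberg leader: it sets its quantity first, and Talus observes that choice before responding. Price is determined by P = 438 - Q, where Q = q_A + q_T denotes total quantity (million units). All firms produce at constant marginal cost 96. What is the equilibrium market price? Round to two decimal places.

181.50

The follower Talus best-responds to any q_A: π_T = (438 - Q)q_T - 96q_T.
Follower FOC: 342 - q_A - 2q_T = 0, so q_T(q_A) = (342 - q_A)/2.
The leader anticipates this reaction. Substituting into P = 438 - Q gives P = 267 - (1/2)q_A, so π_A = (267 - (1/2)q_A)q_A - 96q_A.
Maximising: ∂π_A/∂q_A = 171 - q_A = 0, giving q_A = 171.
Then q_T = (342 - 171)/2 = 171/2.
Total output Q = 513/2, so price P = 438 - 513/2 = 363/2.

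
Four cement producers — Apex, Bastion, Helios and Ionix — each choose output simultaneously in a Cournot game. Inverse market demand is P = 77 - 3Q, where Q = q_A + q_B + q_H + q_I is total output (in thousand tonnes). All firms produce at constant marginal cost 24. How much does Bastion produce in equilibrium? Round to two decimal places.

3.53

A representative firm's profit is π_i = q_i(77 - 3Q) - 24q_i.
Setting ∂π_i/∂q_i = 0 with rivals' quantities fixed: 53 - 6q_i - 3·Σ_{j≠i} q_j = 0.
With identical firms every q_j equals q_i, so Σ_{j≠i} q_j = 3q_i and 53 = 15q_i, giving q_i = 53/15.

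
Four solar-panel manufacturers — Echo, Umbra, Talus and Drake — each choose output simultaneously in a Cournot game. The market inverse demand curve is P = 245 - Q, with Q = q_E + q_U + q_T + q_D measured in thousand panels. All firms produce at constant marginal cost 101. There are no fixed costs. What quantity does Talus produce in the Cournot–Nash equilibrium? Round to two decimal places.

Each firm earns π_i = (245 - Q)q_i - 101q_i.
Setting ∂π_i/∂q_i = 0 with rivals' quantities fixed: 144 - 2q_i - Σ_{j≠i} q_j = 0.
With identical firms every q_j equals q_i, so Σ_{j≠i} q_j = 3q_i and 144 = 5q_i, giving q_i = 144/5.

28.80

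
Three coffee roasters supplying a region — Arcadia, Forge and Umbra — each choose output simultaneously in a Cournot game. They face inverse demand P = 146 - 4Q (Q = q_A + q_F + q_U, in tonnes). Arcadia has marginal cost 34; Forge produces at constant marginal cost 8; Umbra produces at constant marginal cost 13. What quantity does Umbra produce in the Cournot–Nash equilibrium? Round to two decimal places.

9.31

Arcadia's profit: π_A = (146 - 4Q)q_A - (34q_A). Setting ∂π_A/∂q_A = 0: 112 - 8q_A - 4(q_F + q_U) = 0.
Forge's first-order condition: 138 - 8q_F - 4(q_A + q_U) = 0.
Umbra's first-order condition: 133 - 8q_U - 4(q_A + q_F) = 0.
Adding the 3 first-order conditions: 383 − 16Q = 0, so Q = 383/16.
Back-substituting: q_A = (112 − 383/4)/4 = 65/16, q_F = (138 − 383/4)/4 = 169/16, q_U = (133 − 383/4)/4 = 149/16.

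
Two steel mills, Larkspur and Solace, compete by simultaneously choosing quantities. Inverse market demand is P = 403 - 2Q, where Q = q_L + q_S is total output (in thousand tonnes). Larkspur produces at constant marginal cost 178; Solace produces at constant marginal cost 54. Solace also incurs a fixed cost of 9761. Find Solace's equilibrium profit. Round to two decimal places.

2668.39

Larkspur's profit: π_L = (403 - 2Q)q_L - (178q_L). Setting ∂π_L/∂q_L = 0: 225 - 4q_L - 2(q_S) = 0.
Solace's profit: π_S = (403 - 2Q)q_S - (54q_S). Setting ∂π_S/∂q_S = 0: 349 - 4q_S - 2(q_L) = 0.
Best responses: q_L = (225 - 2q_S)/4, q_S = (349 - 2q_L)/4.
Substituting one into the other gives q_L = 101/6 and q_S = 473/6.
Price P = 403 - 2·(287/3) = 635/3.
Solace's profit: (635/3 - 54)·(473/6) - 9761 = 2668.3889.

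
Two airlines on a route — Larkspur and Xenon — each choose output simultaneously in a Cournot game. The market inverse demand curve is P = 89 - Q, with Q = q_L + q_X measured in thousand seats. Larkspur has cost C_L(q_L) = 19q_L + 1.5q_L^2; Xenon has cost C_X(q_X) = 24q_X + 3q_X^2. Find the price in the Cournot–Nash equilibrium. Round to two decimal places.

69.77

Larkspur's profit: π_L = (89 - Q)q_L - (19q_L + (3/2)q_L²). Setting ∂π_L/∂q_L = 0: 70 - 5q_L - (q_X) = 0.
Xenon's profit: π_X = (89 - Q)q_X - (24q_X + 3q_X²). Setting ∂π_X/∂q_X = 0: 65 - 8q_X - (q_L) = 0.
Best responses: q_L = (70 - q_X)/5, q_X = (65 - q_L)/8.
Substituting one into the other gives q_L = 165/13 and q_X = 85/13.
Total output Q = 250/13, so price P = 89 - 250/13 = 907/13.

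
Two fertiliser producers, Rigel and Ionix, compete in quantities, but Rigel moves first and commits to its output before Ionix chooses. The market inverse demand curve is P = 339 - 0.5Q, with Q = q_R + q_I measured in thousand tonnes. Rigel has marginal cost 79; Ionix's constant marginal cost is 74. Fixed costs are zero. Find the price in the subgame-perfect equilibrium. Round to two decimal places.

142.75

The follower Ionix best-responds to any q_R: π_I = (339 - 0.5Q)q_I - 74q_I.
Setting the follower's marginal profit to zero, 265 - (1/2)q_R - q_I = 0, i.e. q_I = (265 - (1/2)q_R).
Rigel substitutes q_I(q_R) into its own profit: π_R = q_R(339 - (1/2)q_R - (265 - (1/2)q_R)/2) - 79q_R = (413/2 - (1/4)q_R)q_R - 79q_R.
Maximising: ∂π_R/∂q_R = 255/2 - (1/2)q_R = 0, giving q_R = 255.
Then q_I = (265 - (1/2)·255) = 275/2.
Total output Q = 785/2, so price P = 339 - (1/2)·(785/2) = 571/4.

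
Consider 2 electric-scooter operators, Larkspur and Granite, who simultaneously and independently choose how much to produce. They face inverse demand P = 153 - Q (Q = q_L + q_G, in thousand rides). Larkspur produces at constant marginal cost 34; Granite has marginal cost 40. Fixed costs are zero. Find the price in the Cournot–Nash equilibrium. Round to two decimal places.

75.67

Larkspur's profit: π_L = (153 - Q)q_L - (34q_L). Setting ∂π_L/∂q_L = 0: 119 - 2q_L - (q_G) = 0.
Granite's profit: π_G = (153 - Q)q_G - (40q_G). Setting ∂π_G/∂q_G = 0: 113 - 2q_G - (q_L) = 0.
Rearranging gives the reaction functions q_L = (119 - q_G)/2 and q_G = (113 - q_L)/2.
Substituting one into the other gives q_L = 125/3 and q_G = 107/3.
Total output Q = 232/3, so price P = 153 - 232/3 = 227/3.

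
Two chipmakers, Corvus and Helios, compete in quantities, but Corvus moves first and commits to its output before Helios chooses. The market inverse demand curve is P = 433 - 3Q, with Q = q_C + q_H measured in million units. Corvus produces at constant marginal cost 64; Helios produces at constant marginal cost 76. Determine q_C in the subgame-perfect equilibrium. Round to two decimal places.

63.50

Solve by backward induction. Given q_C, the follower Helios maximises π_H = (433 - 3q_C - 3q_H)q_H - 76q_H.
Setting the follower's marginal profit to zero, 357 - 3q_C - 6q_H = 0, i.e. q_H = (357 - 3q_C)/6.
Corvus substitutes q_H(q_C) into its own profit: π_C = q_C(433 - 3q_C - (357 - 3q_C)/2) - 64q_C = (509/2 - (3/2)q_C)q_C - 64q_C.
Maximising: ∂π_C/∂q_C = 381/2 - 3q_C = 0, giving q_C = 127/2.
Then q_H = (357 - 3·(127/2))/6 = 111/4.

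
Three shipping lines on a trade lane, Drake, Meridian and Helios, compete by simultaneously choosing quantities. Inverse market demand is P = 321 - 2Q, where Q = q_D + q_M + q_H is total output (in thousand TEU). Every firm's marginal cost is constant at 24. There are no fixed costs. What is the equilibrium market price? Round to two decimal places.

Each firm earns π_i = (321 - 2Q)q_i - 24q_i.
Setting ∂π_i/∂q_i = 0 with rivals' quantities fixed: 297 - 4q_i - 2·Σ_{j≠i} q_j = 0.
By symmetry each firm produces the same amount; substituting Σ_{j≠i} q_j = 2q_i yields q_i = 297/8.
Total output Q = 891/8, so price P = 321 - 2·(891/8) = 393/4.

98.25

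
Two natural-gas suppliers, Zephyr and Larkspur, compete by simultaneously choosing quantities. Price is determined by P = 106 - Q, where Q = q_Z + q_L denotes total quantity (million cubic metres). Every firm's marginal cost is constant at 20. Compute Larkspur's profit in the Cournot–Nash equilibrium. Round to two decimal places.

A representative firm's profit is π_i = q_i(106 - Q) - 20q_i.
First-order condition (treating rivals' output as given): 86 - 2q_i - q_j = 0.
By symmetry each firm produces the same amount; substituting q_j = q_i yields q_i = 86/3.
Price P = 106 - 172/3 = 146/3.
Larkspur's profit: (146/3 - 20)·(86/3) = 821.7778.

821.78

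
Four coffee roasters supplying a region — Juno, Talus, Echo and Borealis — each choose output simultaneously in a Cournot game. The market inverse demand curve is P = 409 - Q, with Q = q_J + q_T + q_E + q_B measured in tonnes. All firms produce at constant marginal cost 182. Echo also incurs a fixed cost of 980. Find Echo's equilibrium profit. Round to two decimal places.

A representative firm's profit is π_i = q_i(409 - Q) - 182q_i.
First-order condition (treating rivals' output as given): 227 - 2q_i - Σ_{j≠i} q_j = 0.
With identical firms every q_j equals q_i, so Σ_{j≠i} q_j = 3q_i and 227 = 5q_i, giving q_i = 227/5.
Price P = 409 - 908/5 = 1137/5.
Echo's profit: (1137/5 - 182)·(227/5) - 980 = 1081.1600.

1081.16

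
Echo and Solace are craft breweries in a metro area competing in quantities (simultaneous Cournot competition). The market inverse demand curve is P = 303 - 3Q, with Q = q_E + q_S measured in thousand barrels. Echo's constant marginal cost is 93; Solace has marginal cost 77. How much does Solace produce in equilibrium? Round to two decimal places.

Echo's profit: π_E = (303 - 3Q)q_E - (93q_E). Setting ∂π_E/∂q_E = 0: 210 - 6q_E - 3(q_S) = 0.
Solace's profit: π_S = (303 - 3Q)q_S - (77q_S). Setting ∂π_S/∂q_S = 0: 226 - 6q_S - 3(q_E) = 0.
So q_E = (210 - 3q_S)/6 and q_S = (226 - 3q_E)/6.
Substituting one into the other gives q_E = 194/9 and q_S = 242/9.

26.89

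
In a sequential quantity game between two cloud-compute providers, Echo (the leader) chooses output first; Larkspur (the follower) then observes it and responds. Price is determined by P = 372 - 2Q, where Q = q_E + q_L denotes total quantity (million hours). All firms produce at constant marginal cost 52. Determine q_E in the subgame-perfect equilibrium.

The follower Larkspur best-responds to any q_E: π_L = (372 - 2Q)q_L - 52q_L.
Setting the follower's marginal profit to zero, 320 - 2q_E - 4q_L = 0, i.e. q_L = (320 - 2q_E)/4.
The leader anticipates this reaction. Substituting into P = 372 - 2Q gives P = 212 - q_E, so π_E = (212 - q_E)q_E - 52q_E.
Leader FOC: 160 - 2q_E = 0, so q_E = 80.
Then q_L = (320 - 2·80)/4 = 40.

80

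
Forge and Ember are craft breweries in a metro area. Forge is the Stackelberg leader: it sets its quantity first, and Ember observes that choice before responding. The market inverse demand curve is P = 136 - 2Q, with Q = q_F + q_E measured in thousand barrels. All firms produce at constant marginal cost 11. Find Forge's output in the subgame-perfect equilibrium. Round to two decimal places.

The follower Ember best-responds to any q_F: π_E = (136 - 2Q)q_E - 11q_E.
Follower FOC: 125 - 2q_F - 4q_E = 0, so q_E(q_F) = (125 - 2q_F)/4.
Forge substitutes q_E(q_F) into its own profit: π_F = q_F(136 - 2q_F - (125 - 2q_F)/2) - 11q_F = (147/2 - q_F)q_F - 11q_F.
The leader's first-order condition 125/2 - 2q_F = 0 yields q_F = 125/4.
Then q_E = (125 - 2·(125/4))/4 = 125/8.

31.25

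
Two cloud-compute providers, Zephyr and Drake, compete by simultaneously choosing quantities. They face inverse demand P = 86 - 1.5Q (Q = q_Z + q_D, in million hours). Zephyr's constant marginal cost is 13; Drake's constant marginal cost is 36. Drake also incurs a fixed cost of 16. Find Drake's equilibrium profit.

38

Zephyr's profit: π_Z = (86 - 1.5Q)q_Z - (13q_Z). Setting ∂π_Z/∂q_Z = 0: 73 - 3q_Z - (3/2)(q_D) = 0.
Drake's profit: π_D = (86 - 1.5Q)q_D - (36q_D). Setting ∂π_D/∂q_D = 0: 50 - 3q_D - (3/2)(q_Z) = 0.
Rearranging gives the reaction functions q_Z = (73 - (3/2)q_D)/3 and q_D = (50 - (3/2)q_Z)/3.
Substituting one into the other gives q_Z = 64/3 and q_D = 6.
Price P = 86 - (3/2)·(82/3) = 45.
Drake's profit: (45 - 36)·6 - 16 = 38.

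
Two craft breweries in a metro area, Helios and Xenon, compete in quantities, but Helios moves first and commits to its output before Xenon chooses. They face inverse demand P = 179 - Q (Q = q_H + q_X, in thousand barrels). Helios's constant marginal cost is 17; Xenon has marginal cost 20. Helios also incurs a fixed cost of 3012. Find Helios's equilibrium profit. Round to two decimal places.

The follower Xenon best-responds to any q_H: π_X = (179 - Q)q_X - 20q_X.
∂π_X/∂q_X = 159 - q_H - 2q_X = 0 gives the reaction function q_X = (159 - q_H)/2.
Helios substitutes q_X(q_H) into its own profit: π_H = q_H(179 - q_H - (159 - q_H)/2) - 17q_H = (199/2 - (1/2)q_H)q_H - 17q_H.
Leader FOC: 165/2 - q_H = 0, so q_H = 165/2.
Then q_X = (159 - 165/2)/2 = 153/4.
Price P = 179 - 483/4 = 233/4.
Helios's profit: (233/4 - 17)·(165/2) - 3012 = 391.1250.

391.13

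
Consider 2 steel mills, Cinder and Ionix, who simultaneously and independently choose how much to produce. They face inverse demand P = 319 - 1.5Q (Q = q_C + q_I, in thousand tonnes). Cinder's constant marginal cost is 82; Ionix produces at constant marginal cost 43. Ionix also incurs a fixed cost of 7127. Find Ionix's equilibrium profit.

223

Cinder's profit: π_C = (319 - 1.5Q)q_C - (82q_C). Setting ∂π_C/∂q_C = 0: 237 - 3q_C - (3/2)(q_I) = 0.
Ionix's profit: π_I = (319 - 1.5Q)q_I - (43q_I). Setting ∂π_I/∂q_I = 0: 276 - 3q_I - (3/2)(q_C) = 0.
Rearranging gives the reaction functions q_C = (237 - (3/2)q_I)/3 and q_I = (276 - (3/2)q_C)/3.
Substituting one into the other gives q_C = 44 and q_I = 70.
Price P = 319 - (3/2)·114 = 148.
Ionix's profit: (148 - 43)·70 - 7127 = 223.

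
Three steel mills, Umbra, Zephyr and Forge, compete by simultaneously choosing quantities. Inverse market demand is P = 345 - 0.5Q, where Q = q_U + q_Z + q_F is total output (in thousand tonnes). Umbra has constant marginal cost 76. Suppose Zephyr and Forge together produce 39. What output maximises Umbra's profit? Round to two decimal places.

With rivals' combined output fixed at 39, Umbra's profit is π_U = (345 - (1/2)·39 - (1/2)q_U)q_U - (76q_U) = (651/2 - (1/2)q_U)q_U - (76q_U).
∂π_U/∂q_U = 499/2 - q_U = 0, so q_U = 499/2.

249.50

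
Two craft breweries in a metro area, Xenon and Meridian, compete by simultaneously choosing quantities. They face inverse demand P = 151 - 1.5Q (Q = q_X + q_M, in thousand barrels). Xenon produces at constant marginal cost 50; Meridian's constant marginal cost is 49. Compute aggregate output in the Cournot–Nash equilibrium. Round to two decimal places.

Xenon's profit: π_X = (151 - 1.5Q)q_X - (50q_X). Setting ∂π_X/∂q_X = 0: 101 - 3q_X - (3/2)(q_M) = 0.
Meridian's first-order condition: 102 - 3q_M - (3/2)(q_X) = 0.
Best responses: q_X = (101 - (3/2)q_M)/3, q_M = (102 - (3/2)q_X)/3.
Substituting one into the other gives q_X = 200/9 and q_M = 206/9.
Total output Q = 200/9 + 206/9 = 406/9.

45.11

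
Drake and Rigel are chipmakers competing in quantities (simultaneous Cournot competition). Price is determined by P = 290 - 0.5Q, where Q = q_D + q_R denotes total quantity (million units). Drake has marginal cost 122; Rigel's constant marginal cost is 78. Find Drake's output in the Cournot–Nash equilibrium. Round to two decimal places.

Drake's profit: π_D = (290 - 0.5Q)q_D - (122q_D). Setting ∂π_D/∂q_D = 0: 168 - q_D - (1/2)(q_R) = 0.
Rigel's first-order condition: 212 - q_R - (1/2)(q_D) = 0.
Best responses: q_D = (168 - (1/2)q_R), q_R = (212 - (1/2)q_D).
Solving the pair: q_D = 248/3, q_R = 512/3.

82.67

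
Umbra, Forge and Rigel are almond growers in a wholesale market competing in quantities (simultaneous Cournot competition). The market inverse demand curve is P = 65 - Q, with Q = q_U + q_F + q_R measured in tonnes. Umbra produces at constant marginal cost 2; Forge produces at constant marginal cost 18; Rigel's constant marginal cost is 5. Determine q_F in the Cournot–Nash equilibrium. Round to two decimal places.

Umbra's profit: π_U = (65 - Q)q_U - (2q_U). Setting ∂π_U/∂q_U = 0: 63 - 2q_U - (q_F + q_R) = 0.
Forge's profit: π_F = (65 - Q)q_F - (18q_F). Setting ∂π_F/∂q_F = 0: 47 - 2q_F - (q_U + q_R) = 0.
Rigel's first-order condition: 60 - 2q_R - (q_U + q_F) = 0.
Adding the 3 first-order conditions: 170 − 4Q = 0, so Q = 85/2.
Back-substituting: q_U = (63 − 85/2) = 41/2, q_F = (47 − 85/2) = 9/2, q_R = (60 − 85/2) = 35/2.

4.50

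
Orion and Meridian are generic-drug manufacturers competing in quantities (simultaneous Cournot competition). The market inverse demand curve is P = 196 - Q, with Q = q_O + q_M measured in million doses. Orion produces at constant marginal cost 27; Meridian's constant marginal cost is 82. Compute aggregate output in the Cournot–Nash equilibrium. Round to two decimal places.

94.33

Orion's profit: π_O = (196 - Q)q_O - (27q_O). Setting ∂π_O/∂q_O = 0: 169 - 2q_O - (q_M) = 0.
Meridian's first-order condition: 114 - 2q_M - (q_O) = 0.
Rearranging gives the reaction functions q_O = (169 - q_M)/2 and q_M = (114 - q_O)/2.
Solving the pair: q_O = 224/3, q_M = 59/3.
Total output Q = 224/3 + 59/3 = 283/3.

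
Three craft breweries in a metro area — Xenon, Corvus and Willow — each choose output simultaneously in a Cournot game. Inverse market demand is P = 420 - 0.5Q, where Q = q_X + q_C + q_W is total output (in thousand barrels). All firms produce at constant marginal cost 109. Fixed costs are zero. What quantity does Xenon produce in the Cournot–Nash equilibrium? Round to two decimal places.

155.50

A representative firm's profit is π_i = q_i(420 - 0.5Q) - 109q_i.
First-order condition (treating rivals' output as given): 311 - q_i - (1/2)·Σ_{j≠i} q_j = 0.
By symmetry each firm produces the same amount; substituting Σ_{j≠i} q_j = 2q_i yields q_i = 311/2.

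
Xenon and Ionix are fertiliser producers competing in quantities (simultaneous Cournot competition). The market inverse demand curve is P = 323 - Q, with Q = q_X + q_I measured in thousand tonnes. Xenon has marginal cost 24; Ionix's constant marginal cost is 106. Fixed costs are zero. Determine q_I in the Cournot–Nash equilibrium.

45

Xenon's profit: π_X = (323 - Q)q_X - (24q_X). Setting ∂π_X/∂q_X = 0: 299 - 2q_X - (q_I) = 0.
Ionix's profit: π_I = (323 - Q)q_I - (106q_I). Setting ∂π_I/∂q_I = 0: 217 - 2q_I - (q_X) = 0.
Rearranging gives the reaction functions q_X = (299 - q_I)/2 and q_I = (217 - q_X)/2.
Substituting one into the other gives q_X = 127 and q_I = 45.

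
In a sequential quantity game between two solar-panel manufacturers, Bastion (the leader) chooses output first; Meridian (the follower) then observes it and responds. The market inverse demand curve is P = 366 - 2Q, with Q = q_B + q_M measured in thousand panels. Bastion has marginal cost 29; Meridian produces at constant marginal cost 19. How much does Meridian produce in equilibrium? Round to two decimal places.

The follower Meridian best-responds to any q_B: π_M = (366 - 2Q)q_M - 19q_M.
Setting the follower's marginal profit to zero, 347 - 2q_B - 4q_M = 0, i.e. q_M = (347 - 2q_B)/4.
The leader anticipates this reaction. Substituting into P = 366 - 2Q gives P = 385/2 - q_B, so π_B = (385/2 - q_B)q_B - 29q_B.
Leader FOC: 327/2 - 2q_B = 0, so q_B = 327/4.
Then q_M = (347 - 2·(327/4))/4 = 367/8.

45.88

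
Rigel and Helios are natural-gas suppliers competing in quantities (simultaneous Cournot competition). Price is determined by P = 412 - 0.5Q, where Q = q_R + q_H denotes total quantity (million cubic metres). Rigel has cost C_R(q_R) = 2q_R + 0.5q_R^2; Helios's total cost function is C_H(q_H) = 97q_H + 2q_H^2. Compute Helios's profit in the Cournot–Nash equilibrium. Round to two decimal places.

Rigel's profit: π_R = (412 - 0.5Q)q_R - (2q_R + (1/2)q_R²). Setting ∂π_R/∂q_R = 0: 410 - 2q_R - (1/2)(q_H) = 0.
Helios's profit: π_H = (412 - 0.5Q)q_H - (97q_H + 2q_H²). Setting ∂π_H/∂q_H = 0: 315 - 5q_H - (1/2)(q_R) = 0.
Rearranging gives the reaction functions q_R = (410 - (1/2)q_H)/2 and q_H = (315 - (1/2)q_R)/5.
Solving the pair: q_R = 194.1026, q_H = 1700/39.
Price P = 412 - (1/2)·237.6923 = 293.1538.
Helios's profit: 293.1538·(1700/39) - 97·(1700/39) - 2(1700/39)² = 4750.1644.

4750.16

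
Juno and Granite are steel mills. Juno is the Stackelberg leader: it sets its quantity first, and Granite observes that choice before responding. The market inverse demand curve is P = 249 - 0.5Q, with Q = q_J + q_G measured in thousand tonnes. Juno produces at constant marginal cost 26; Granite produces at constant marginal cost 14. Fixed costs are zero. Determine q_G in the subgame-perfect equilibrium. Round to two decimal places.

129.50

Solve by backward induction. Given q_J, the follower Granite maximises π_G = (249 - (1/2)q_J - (1/2)q_G)q_G - 14q_G.
Setting the follower's marginal profit to zero, 235 - (1/2)q_J - q_G = 0, i.e. q_G = (235 - (1/2)q_J).
The leader anticipates this reaction. Substituting into P = 249 - 0.5Q gives P = 263/2 - (1/4)q_J, so π_J = (263/2 - (1/4)q_J)q_J - 26q_J.
Leader FOC: 211/2 - (1/2)q_J = 0, so q_J = 211.
Then q_G = (235 - (1/2)·211) = 259/2.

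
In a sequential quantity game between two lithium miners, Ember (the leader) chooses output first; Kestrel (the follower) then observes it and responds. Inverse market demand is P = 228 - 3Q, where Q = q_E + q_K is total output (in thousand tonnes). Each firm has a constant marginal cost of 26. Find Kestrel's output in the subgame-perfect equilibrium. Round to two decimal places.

Solve by backward induction. Given q_E, the follower Kestrel maximises π_K = (228 - 3q_E - 3q_K)q_K - 26q_K.
∂π_K/∂q_K = 202 - 3q_E - 6q_K = 0 gives the reaction function q_K = (202 - 3q_E)/6.
Ember substitutes q_K(q_E) into its own profit: π_E = q_E(228 - 3q_E - (202 - 3q_E)/2) - 26q_E = (127 - (3/2)q_E)q_E - 26q_E.
The leader's first-order condition 101 - 3q_E = 0 yields q_E = 101/3.
Then q_K = (202 - 3·(101/3))/6 = 101/6.

16.83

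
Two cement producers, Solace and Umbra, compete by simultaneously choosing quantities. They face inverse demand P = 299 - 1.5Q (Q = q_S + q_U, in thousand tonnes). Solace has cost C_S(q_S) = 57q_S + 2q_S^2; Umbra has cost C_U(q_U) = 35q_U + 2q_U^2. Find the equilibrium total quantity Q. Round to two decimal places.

Solace's profit: π_S = (299 - 1.5Q)q_S - (57q_S + 2q_S²). Setting ∂π_S/∂q_S = 0: 242 - 7q_S - (3/2)(q_U) = 0.
Umbra's profit: π_U = (299 - 1.5Q)q_U - (35q_U + 2q_U²). Setting ∂π_U/∂q_U = 0: 264 - 7q_U - (3/2)(q_S) = 0.
So q_S = (242 - (3/2)q_U)/7 and q_U = (264 - (3/2)q_S)/7.
Substituting one into the other gives q_S = 472/17 and q_U = 540/17.
Total output Q = 472/17 + 540/17 = 1012/17.

59.53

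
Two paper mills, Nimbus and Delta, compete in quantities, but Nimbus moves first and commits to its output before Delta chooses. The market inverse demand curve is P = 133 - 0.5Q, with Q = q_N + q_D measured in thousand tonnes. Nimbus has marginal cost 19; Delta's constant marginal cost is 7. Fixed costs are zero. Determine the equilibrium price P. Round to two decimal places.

44.50

The follower Delta best-responds to any q_N: π_D = (133 - 0.5Q)q_D - 7q_D.
Follower FOC: 126 - (1/2)q_N - q_D = 0, so q_D(q_N) = (126 - (1/2)q_N).
The leader anticipates this reaction. Substituting into P = 133 - 0.5Q gives P = 70 - (1/4)q_N, so π_N = (70 - (1/4)q_N)q_N - 19q_N.
Leader FOC: 51 - (1/2)q_N = 0, so q_N = 102.
Then q_D = (126 - (1/2)·102) = 75.
Total output Q = 177, so price P = 133 - (1/2)·177 = 89/2.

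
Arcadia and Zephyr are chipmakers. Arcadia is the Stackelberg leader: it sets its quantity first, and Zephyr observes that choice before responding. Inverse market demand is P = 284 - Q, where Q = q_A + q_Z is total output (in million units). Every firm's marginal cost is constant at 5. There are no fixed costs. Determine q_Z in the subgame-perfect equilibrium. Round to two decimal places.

69.75

Solve by backward induction. Given q_A, the follower Zephyr maximises π_Z = (284 - q_A - q_Z)q_Z - 5q_Z.
Follower FOC: 279 - q_A - 2q_Z = 0, so q_Z(q_A) = (279 - q_A)/2.
The leader anticipates this reaction. Substituting into P = 284 - Q gives P = 289/2 - (1/2)q_A, so π_A = (289/2 - (1/2)q_A)q_A - 5q_A.
Maximising: ∂π_A/∂q_A = 279/2 - q_A = 0, giving q_A = 279/2.
Then q_Z = (279 - 279/2)/2 = 279/4.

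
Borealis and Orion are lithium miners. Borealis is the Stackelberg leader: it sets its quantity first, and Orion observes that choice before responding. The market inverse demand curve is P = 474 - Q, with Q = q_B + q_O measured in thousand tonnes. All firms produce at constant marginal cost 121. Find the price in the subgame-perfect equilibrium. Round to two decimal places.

Solve by backward induction. Given q_B, the follower Orion maximises π_O = (474 - q_B - q_O)q_O - 121q_O.
Setting the follower's marginal profit to zero, 353 - q_B - 2q_O = 0, i.e. q_O = (353 - q_B)/2.
The leader anticipates this reaction. Substituting into P = 474 - Q gives P = 595/2 - (1/2)q_B, so π_B = (595/2 - (1/2)q_B)q_B - 121q_B.
Maximising: ∂π_B/∂q_B = 353/2 - q_B = 0, giving q_B = 353/2.
Then q_O = (353 - 353/2)/2 = 353/4.
Total output Q = 1059/4, so price P = 474 - 1059/4 = 837/4.

209.25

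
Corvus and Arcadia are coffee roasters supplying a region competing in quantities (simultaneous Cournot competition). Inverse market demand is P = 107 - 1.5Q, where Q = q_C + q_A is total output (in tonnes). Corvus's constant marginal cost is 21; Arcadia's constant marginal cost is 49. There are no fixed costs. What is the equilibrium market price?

59

Corvus's profit: π_C = (107 - 1.5Q)q_C - (21q_C). Setting ∂π_C/∂q_C = 0: 86 - 3q_C - (3/2)(q_A) = 0.
Arcadia's profit: π_A = (107 - 1.5Q)q_A - (49q_A). Setting ∂π_A/∂q_A = 0: 58 - 3q_A - (3/2)(q_C) = 0.
Best responses: q_C = (86 - (3/2)q_A)/3, q_A = (58 - (3/2)q_C)/3.
Solving the pair: q_C = 76/3, q_A = 20/3.
Total output Q = 32, so price P = 107 - (3/2)·32 = 59.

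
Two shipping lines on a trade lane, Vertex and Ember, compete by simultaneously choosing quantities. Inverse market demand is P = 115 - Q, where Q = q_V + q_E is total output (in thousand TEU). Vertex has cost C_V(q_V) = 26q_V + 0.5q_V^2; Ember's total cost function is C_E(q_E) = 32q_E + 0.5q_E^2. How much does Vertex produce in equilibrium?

23

Vertex's profit: π_V = (115 - Q)q_V - (26q_V + (1/2)q_V²). Setting ∂π_V/∂q_V = 0: 89 - 3q_V - (q_E) = 0.
Ember's profit: π_E = (115 - Q)q_E - (32q_E + (1/2)q_E²). Setting ∂π_E/∂q_E = 0: 83 - 3q_E - (q_V) = 0.
Best responses: q_V = (89 - q_E)/3, q_E = (83 - q_V)/3.
Substituting one into the other gives q_V = 23 and q_E = 20.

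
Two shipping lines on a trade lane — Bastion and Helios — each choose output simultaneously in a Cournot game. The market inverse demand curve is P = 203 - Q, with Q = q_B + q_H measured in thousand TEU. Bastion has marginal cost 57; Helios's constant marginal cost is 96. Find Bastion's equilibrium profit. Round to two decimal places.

Bastion's profit: π_B = (203 - Q)q_B - (57q_B). Setting ∂π_B/∂q_B = 0: 146 - 2q_B - (q_H) = 0.
Helios's profit: π_H = (203 - Q)q_H - (96q_H). Setting ∂π_H/∂q_H = 0: 107 - 2q_H - (q_B) = 0.
Rearranging gives the reaction functions q_B = (146 - q_H)/2 and q_H = (107 - q_B)/2.
Substituting one into the other gives q_B = 185/3 and q_H = 68/3.
Price P = 203 - 253/3 = 356/3.
Bastion's profit: (356/3 - 57)·(185/3) = 3802.7778.

3802.78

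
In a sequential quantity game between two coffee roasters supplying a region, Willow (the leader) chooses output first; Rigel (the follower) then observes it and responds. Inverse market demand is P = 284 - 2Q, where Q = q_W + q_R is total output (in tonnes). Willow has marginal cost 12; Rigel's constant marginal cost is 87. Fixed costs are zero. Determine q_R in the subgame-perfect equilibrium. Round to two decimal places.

5.88

The follower Rigel best-responds to any q_W: π_R = (284 - 2Q)q_R - 87q_R.
Setting the follower's marginal profit to zero, 197 - 2q_W - 4q_R = 0, i.e. q_R = (197 - 2q_W)/4.
Willow substitutes q_R(q_W) into its own profit: π_W = q_W(284 - 2q_W - (197 - 2q_W)/2) - 12q_W = (371/2 - q_W)q_W - 12q_W.
Leader FOC: 347/2 - 2q_W = 0, so q_W = 347/4.
Then q_R = (197 - 2·(347/4))/4 = 47/8.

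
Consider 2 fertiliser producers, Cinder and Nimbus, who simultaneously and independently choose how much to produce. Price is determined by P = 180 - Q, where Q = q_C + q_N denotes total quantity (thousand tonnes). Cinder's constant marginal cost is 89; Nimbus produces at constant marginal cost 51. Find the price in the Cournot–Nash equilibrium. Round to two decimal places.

Cinder's profit: π_C = (180 - Q)q_C - (89q_C). Setting ∂π_C/∂q_C = 0: 91 - 2q_C - (q_N) = 0.
Nimbus's first-order condition: 129 - 2q_N - (q_C) = 0.
So q_C = (91 - q_N)/2 and q_N = (129 - q_C)/2.
Solving the pair: q_C = 53/3, q_N = 167/3.
Total output Q = 220/3, so price P = 180 - 220/3 = 320/3.

106.67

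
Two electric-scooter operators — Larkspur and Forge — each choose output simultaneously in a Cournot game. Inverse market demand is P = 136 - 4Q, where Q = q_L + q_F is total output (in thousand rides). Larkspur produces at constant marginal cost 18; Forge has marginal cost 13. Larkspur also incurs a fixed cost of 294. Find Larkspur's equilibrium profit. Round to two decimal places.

60.69

Larkspur's profit: π_L = (136 - 4Q)q_L - (18q_L). Setting ∂π_L/∂q_L = 0: 118 - 8q_L - 4(q_F) = 0.
Forge's first-order condition: 123 - 8q_F - 4(q_L) = 0.
Best responses: q_L = (118 - 4q_F)/8, q_F = (123 - 4q_L)/8.
Solving the pair: q_L = 113/12, q_F = 32/3.
Price P = 136 - 4·(241/12) = 167/3.
Larkspur's profit: (167/3 - 18)·(113/12) - 294 = 60.6944.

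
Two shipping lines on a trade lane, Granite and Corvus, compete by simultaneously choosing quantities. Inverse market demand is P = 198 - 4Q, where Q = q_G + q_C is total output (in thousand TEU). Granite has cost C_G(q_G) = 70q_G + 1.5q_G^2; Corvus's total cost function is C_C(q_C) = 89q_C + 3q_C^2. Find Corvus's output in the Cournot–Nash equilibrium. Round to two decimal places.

4.98

Granite's profit: π_G = (198 - 4Q)q_G - (70q_G + (3/2)q_G²). Setting ∂π_G/∂q_G = 0: 128 - 11q_G - 4(q_C) = 0.
Corvus's first-order condition: 109 - 14q_C - 4(q_G) = 0.
Rearranging gives the reaction functions q_G = (128 - 4q_C)/11 and q_C = (109 - 4q_G)/14.
Substituting one into the other gives q_G = 226/23 and q_C = 229/46.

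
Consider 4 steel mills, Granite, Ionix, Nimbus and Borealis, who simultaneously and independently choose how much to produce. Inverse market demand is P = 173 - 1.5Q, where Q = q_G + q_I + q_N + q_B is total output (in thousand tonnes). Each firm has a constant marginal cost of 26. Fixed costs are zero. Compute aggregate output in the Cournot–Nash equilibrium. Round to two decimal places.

Each firm earns π_i = (173 - 1.5Q)q_i - 26q_i.
First-order condition (treating rivals' output as given): 147 - 3q_i - (3/2)·Σ_{j≠i} q_j = 0.
With identical firms every q_j equals q_i, so Σ_{j≠i} q_j = 3q_i and 147 = (15/2)q_i, giving q_i = 98/5.
Total output Q = 98/5 + 98/5 + 98/5 + 98/5 = 392/5.

78.40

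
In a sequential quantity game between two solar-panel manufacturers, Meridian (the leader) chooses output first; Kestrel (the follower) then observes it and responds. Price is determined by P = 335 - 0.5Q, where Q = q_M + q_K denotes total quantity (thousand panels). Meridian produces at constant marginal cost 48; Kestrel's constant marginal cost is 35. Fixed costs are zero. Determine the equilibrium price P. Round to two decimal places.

The follower Kestrel best-responds to any q_M: π_K = (335 - 0.5Q)q_K - 35q_K.
Setting the follower's marginal profit to zero, 300 - (1/2)q_M - q_K = 0, i.e. q_K = (300 - (1/2)q_M).
Meridian substitutes q_K(q_M) into its own profit: π_M = q_M(335 - (1/2)q_M - (300 - (1/2)q_M)/2) - 48q_M = (185 - (1/4)q_M)q_M - 48q_M.
Leader FOC: 137 - (1/2)q_M = 0, so q_M = 274.
Then q_K = (300 - (1/2)·274) = 163.
Total output Q = 437, so price P = 335 - (1/2)·437 = 233/2.

116.50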